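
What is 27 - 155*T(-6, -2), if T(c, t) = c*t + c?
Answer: -903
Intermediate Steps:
T(c, t) = c + c*t
27 - 155*T(-6, -2) = 27 - (-930)*(1 - 2) = 27 - (-930)*(-1) = 27 - 155*6 = 27 - 930 = -903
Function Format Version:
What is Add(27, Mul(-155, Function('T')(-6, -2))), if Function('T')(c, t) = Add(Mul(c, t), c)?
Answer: -903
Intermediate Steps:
Function('T')(c, t) = Add(c, Mul(c, t))
Add(27, Mul(-155, Function('T')(-6, -2))) = Add(27, Mul(-155, Mul(-6, Add(1, -2)))) = Add(27, Mul(-155, Mul(-6, -1))) = Add(27, Mul(-155, 6)) = Add(27, -930) = -903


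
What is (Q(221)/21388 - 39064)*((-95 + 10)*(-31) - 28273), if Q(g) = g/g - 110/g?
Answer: 2366973020132259/2363374 ≈ 1.0015e+9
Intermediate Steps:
Q(g) = 1 - 110/g
(Q(221)/21388 - 39064)*((-95 + 10)*(-31) - 28273) = (((-110 + 221)/221)/21388 - 39064)*((-95 + 10)*(-31) - 28273) = (((1/221)*111)*(1/21388) - 39064)*(-85*(-31) - 28273) = ((111/221)*(1/21388) - 39064)*(2635 - 28273) = (111/4726748 - 39064)*(-25638) = -184645683761/4726748*(-25638) = 2366973020132259/2363374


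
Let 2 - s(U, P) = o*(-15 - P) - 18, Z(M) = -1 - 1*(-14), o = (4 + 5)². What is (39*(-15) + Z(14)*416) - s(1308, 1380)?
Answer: -108192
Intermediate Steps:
o = 81 (o = 9² = 81)
Z(M) = 13 (Z(M) = -1 + 14 = 13)
s(U, P) = 1235 + 81*P (s(U, P) = 2 - (81*(-15 - P) - 18) = 2 - ((-1215 - 81*P) - 18) = 2 - (-1233 - 81*P) = 2 + (1233 + 81*P) = 1235 + 81*P)
(39*(-15) + Z(14)*416) - s(1308, 1380) = (39*(-15) + 13*416) - (1235 + 81*1380) = (-585 + 5408) - (1235 + 111780) = 4823 - 1*113015 = 4823 - 113015 = -108192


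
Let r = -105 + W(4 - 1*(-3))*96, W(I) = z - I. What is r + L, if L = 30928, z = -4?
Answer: 29767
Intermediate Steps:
W(I) = -4 - I
r = -1161 (r = -105 + (-4 - (4 - 1*(-3)))*96 = -105 + (-4 - (4 + 3))*96 = -105 + (-4 - 1*7)*96 = -105 + (-4 - 7)*96 = -105 - 11*96 = -105 - 1056 = -1161)
r + L = -1161 + 30928 = 29767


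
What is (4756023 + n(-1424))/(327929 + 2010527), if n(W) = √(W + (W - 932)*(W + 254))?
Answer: 4756023/2338456 + √688774/1169228 ≈ 2.0345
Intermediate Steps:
n(W) = √(W + (-932 + W)*(254 + W))
(4756023 + n(-1424))/(327929 + 2010527) = (4756023 + √(-236728 + (-1424)² - 677*(-1424)))/(327929 + 2010527) = (4756023 + √(-236728 + 2027776 + 964048))/2338456 = (4756023 + √2755096)*(1/2338456) = (4756023 + 2*√688774)*(1/2338456) = 4756023/2338456 + √688774/1169228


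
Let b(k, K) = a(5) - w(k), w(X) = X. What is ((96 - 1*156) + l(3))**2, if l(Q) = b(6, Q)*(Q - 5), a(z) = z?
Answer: 3364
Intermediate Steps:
b(k, K) = 5 - k
l(Q) = 5 - Q (l(Q) = (5 - 1*6)*(Q - 5) = (5 - 6)*(-5 + Q) = -(-5 + Q) = 5 - Q)
((96 - 1*156) + l(3))**2 = ((96 - 1*156) + (5 - 1*3))**2 = ((96 - 156) + (5 - 3))**2 = (-60 + 2)**2 = (-58)**2 = 3364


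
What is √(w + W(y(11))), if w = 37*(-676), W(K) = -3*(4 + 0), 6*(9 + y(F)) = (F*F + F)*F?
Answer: 8*I*√391 ≈ 158.19*I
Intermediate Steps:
y(F) = -9 + F*(F + F²)/6 (y(F) = -9 + ((F*F + F)*F)/6 = -9 + ((F² + F)*F)/6 = -9 + ((F + F²)*F)/6 = -9 + (F*(F + F²))/6 = -9 + F*(F + F²)/6)
W(K) = -12 (W(K) = -3*4 = -12)
w = -25012
√(w + W(y(11))) = √(-25012 - 12) = √(-25024) = 8*I*√391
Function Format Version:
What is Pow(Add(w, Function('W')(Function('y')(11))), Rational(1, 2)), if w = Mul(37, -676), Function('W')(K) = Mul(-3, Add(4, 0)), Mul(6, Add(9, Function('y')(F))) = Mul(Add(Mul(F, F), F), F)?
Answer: Mul(8, I, Pow(391, Rational(1, 2))) ≈ Mul(158.19, I)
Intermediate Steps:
Function('y')(F) = Add(-9, Mul(Rational(1, 6), F, Add(F, Pow(F, 2)))) (Function('y')(F) = Add(-9, Mul(Rational(1, 6), Mul(Add(Mul(F, F), F), F))) = Add(-9, Mul(Rational(1, 6), Mul(Add(Pow(F, 2), F), F))) = Add(-9, Mul(Rational(1, 6), Mul(Add(F, Pow(F, 2)), F))) = Add(-9, Mul(Rational(1, 6), Mul(F, Add(F, Pow(F, 2))))) = Add(-9, Mul(Rational(1, 6), F, Add(F, Pow(F, 2)))))
Function('W')(K) = -12 (Function('W')(K) = Mul(-3, 4) = -12)
w = -25012
Pow(Add(w, Function('W')(Function('y')(11))), Rational(1, 2)) = Pow(Add(-25012, -12), Rational(1, 2)) = Pow(-25024, Rational(1, 2)) = Mul(8, I, Pow(391, Rational(1, 2)))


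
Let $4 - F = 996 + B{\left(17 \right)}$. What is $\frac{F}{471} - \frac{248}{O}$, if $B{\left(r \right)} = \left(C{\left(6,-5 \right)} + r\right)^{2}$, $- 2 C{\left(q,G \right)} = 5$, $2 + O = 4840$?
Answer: $- \frac{3955529}{1519132} \approx -2.6038$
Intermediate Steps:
$O = 4838$ ($O = -2 + 4840 = 4838$)
$C{\left(q,G \right)} = - \frac{5}{2}$ ($C{\left(q,G \right)} = \left(- \frac{1}{2}\right) 5 = - \frac{5}{2}$)
$B{\left(r \right)} = \left(- \frac{5}{2} + r\right)^{2}$
$F = - \frac{4809}{4}$ ($F = 4 - \left(996 + \frac{\left(-5 + 2 \cdot 17\right)^{2}}{4}\right) = 4 - \left(996 + \frac{\left(-5 + 34\right)^{2}}{4}\right) = 4 - \left(996 + \frac{29^{2}}{4}\right) = 4 - \left(996 + \frac{1}{4} \cdot 841\right) = 4 - \left(996 + \frac{841}{4}\right) = 4 - \frac{4825}{4} = - \frac{4809}{4} \approx -1202.3$)
$\frac{F}{471} - \frac{248}{O} = - \frac{4809}{4 \cdot 471} - \frac{248}{4838} = \left(- \frac{4809}{4}\right) \frac{1}{471} - \frac{124}{2419} = - \frac{1603}{628} - \frac{124}{2419} = - \frac{3955529}{1519132}$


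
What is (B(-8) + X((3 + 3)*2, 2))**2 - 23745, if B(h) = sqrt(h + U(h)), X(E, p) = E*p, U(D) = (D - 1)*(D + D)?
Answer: -23033 + 96*sqrt(34) ≈ -22473.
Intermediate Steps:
U(D) = 2*D*(-1 + D) (U(D) = (-1 + D)*(2*D) = 2*D*(-1 + D))
B(h) = sqrt(h + 2*h*(-1 + h))
(B(-8) + X((3 + 3)*2, 2))**2 - 23745 = (sqrt(-8*(-1 + 2*(-8))) + ((3 + 3)*2)*2)**2 - 23745 = (sqrt(-8*(-1 - 16)) + (6*2)*2)**2 - 23745 = (sqrt(-8*(-17)) + 12*2)**2 - 23745 = (sqrt(136) + 24)**2 - 23745 = (2*sqrt(34) + 24)**2 - 23745 = (24 + 2*sqrt(34))**2 - 23745 = -23745 + (24 + 2*sqrt(34))**2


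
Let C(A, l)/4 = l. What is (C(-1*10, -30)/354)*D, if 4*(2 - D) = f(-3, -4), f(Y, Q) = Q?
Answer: -60/59 ≈ -1.0169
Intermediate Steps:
C(A, l) = 4*l
D = 3 (D = 2 - ¼*(-4) = 2 + 1 = 3)
(C(-1*10, -30)/354)*D = ((4*(-30))/354)*3 = -120*1/354*3 = -20/59*3 = -60/59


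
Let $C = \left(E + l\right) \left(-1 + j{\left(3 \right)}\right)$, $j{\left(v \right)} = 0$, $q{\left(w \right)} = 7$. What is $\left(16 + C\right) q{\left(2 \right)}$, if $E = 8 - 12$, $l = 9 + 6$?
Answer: $35$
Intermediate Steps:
$l = 15$
$E = -4$
$C = -11$ ($C = \left(-4 + 15\right) \left(-1 + 0\right) = 11 \left(-1\right) = -11$)
$\left(16 + C\right) q{\left(2 \right)} = \left(16 - 11\right) 7 = 5 \cdot 7 = 35$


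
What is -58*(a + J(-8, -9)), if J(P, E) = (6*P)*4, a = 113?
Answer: 4582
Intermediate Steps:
J(P, E) = 24*P
-58*(a + J(-8, -9)) = -58*(113 + 24*(-8)) = -58*(113 - 192) = -58*(-79) = 4582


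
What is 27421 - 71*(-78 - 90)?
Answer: 39349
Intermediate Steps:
27421 - 71*(-78 - 90) = 27421 - 71*(-168) = 27421 - 1*(-11928) = 27421 + 11928 = 39349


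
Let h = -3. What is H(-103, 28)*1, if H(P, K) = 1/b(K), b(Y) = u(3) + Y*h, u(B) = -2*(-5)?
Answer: -1/74 ≈ -0.013514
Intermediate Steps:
u(B) = 10
b(Y) = 10 - 3*Y (b(Y) = 10 + Y*(-3) = 10 - 3*Y)
H(P, K) = 1/(10 - 3*K)
H(-103, 28)*1 = 1/(10 - 3*28) = 1/(10 - 84) = 1/(-74) = -1/74*1 = -1/74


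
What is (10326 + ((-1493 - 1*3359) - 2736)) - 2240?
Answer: 498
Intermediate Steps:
(10326 + ((-1493 - 1*3359) - 2736)) - 2240 = (10326 + ((-1493 - 3359) - 2736)) - 2240 = (10326 + (-4852 - 2736)) - 2240 = (10326 - 7588) - 2240 = 2738 - 2240 = 498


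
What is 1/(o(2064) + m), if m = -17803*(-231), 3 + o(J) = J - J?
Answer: 1/4112490 ≈ 2.4316e-7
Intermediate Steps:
o(J) = -3 (o(J) = -3 + (J - J) = -3 + 0 = -3)
m = 4112493
1/(o(2064) + m) = 1/(-3 + 4112493) = 1/4112490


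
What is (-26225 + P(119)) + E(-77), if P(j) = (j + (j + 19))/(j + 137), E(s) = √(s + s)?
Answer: -6713343/256 + I*√154 ≈ -26224.0 + 12.41*I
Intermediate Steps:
E(s) = √2*√s (E(s) = √(2*s) = √2*√s)
P(j) = (19 + 2*j)/(137 + j) (P(j) = (j + (19 + j))/(137 + j) = (19 + 2*j)/(137 + j))
(-26225 + P(119)) + E(-77) = (-26225 + (19 + 2*119)/(137 + 119)) + √2*√(-77) = (-26225 + (19 + 238)/256) + √2*(I*√77) = (-26225 + (1/256)*257) + I*√154 = (-26225 + 257/256) + I*√154 = -6713343/256 + I*√154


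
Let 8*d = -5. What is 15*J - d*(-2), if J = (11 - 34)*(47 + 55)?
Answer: -140765/4 ≈ -35191.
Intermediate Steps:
d = -5/8 (d = (⅛)*(-5) = -5/8 ≈ -0.62500)
J = -2346 (J = -23*102 = -2346)
15*J - d*(-2) = 15*(-2346) - 1*(-5/8)*(-2) = -35190 + (5/8)*(-2) = -35190 - 5/4 = -140765/4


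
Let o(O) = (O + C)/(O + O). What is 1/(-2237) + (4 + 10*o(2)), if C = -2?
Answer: 8947/2237 ≈ 3.9996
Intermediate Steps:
o(O) = (-2 + O)/(2*O) (o(O) = (O - 2)/(O + O) = (-2 + O)/((2*O)) = (-2 + O)*(1/(2*O)) = (-2 + O)/(2*O))
1/(-2237) + (4 + 10*o(2)) = 1/(-2237) + (4 + 10*((½)*(-2 + 2)/2)) = -1/2237 + (4 + 10*((½)*(½)*0)) = -1/2237 + (4 + 10*0) = -1/2237 + (4 + 0) = -1/2237 + 4 = 8947/2237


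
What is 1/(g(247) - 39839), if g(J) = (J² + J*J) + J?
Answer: 1/82426 ≈ 1.2132e-5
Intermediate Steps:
g(J) = J + 2*J² (g(J) = (J² + J²) + J = 2*J² + J = J + 2*J²)
1/(g(247) - 39839) = 1/(247*(1 + 2*247) - 39839) = 1/(247*(1 + 494) - 39839) = 1/(247*495 - 39839) = 1/(122265 - 39839) = 1/82426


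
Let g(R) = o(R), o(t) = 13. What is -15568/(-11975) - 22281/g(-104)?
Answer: -266612591/155675 ≈ -1712.6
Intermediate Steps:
g(R) = 13
-15568/(-11975) - 22281/g(-104) = -15568/(-11975) - 22281/13 = -15568*(-1/11975) - 22281*1/13 = 15568/11975 - 22281/13 = -266612591/155675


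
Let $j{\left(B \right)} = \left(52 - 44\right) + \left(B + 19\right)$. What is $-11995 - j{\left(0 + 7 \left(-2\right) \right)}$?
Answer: $-12008$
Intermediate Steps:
$j{\left(B \right)} = 27 + B$ ($j{\left(B \right)} = 8 + \left(19 + B\right) = 27 + B$)
$-11995 - j{\left(0 + 7 \left(-2\right) \right)} = -11995 - \left(27 + \left(0 + 7 \left(-2\right)\right)\right) = -11995 - \left(27 + \left(0 - 14\right)\right) = -11995 - \left(27 - 14\right) = -11995 - 13 = -12008$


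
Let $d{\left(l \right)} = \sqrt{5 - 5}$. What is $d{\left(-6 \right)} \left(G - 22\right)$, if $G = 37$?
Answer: $0$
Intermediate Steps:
$d{\left(l \right)} = 0$ ($d{\left(l \right)} = \sqrt{0} = 0$)
$d{\left(-6 \right)} \left(G - 22\right) = 0 \left(37 - 22\right) = 0 \cdot 15 = 0$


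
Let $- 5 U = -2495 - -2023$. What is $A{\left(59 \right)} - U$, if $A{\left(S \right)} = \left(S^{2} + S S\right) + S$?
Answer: $\frac{34633}{5} \approx 6926.6$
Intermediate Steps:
$U = \frac{472}{5}$ ($U = - \frac{-2495 - -2023}{5} = - \frac{-2495 + 2023}{5} = \left(- \frac{1}{5}\right) \left(-472\right) = \frac{472}{5} \approx 94.4$)
$A{\left(S \right)} = S + 2 S^{2}$ ($A{\left(S \right)} = \left(S^{2} + S^{2}\right) + S = 2 S^{2} + S = S + 2 S^{2}$)
$A{\left(59 \right)} - U = 59 \left(1 + 2 \cdot 59\right) - \frac{472}{5} = 59 \left(1 + 118\right) - \frac{472}{5} = 59 \cdot 119 - \frac{472}{5} = 7021 - \frac{472}{5} = \frac{34633}{5}$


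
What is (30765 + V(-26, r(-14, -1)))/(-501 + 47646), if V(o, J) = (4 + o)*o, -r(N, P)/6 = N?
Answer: 31337/47145 ≈ 0.66469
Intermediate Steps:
r(N, P) = -6*N
V(o, J) = o*(4 + o)
(30765 + V(-26, r(-14, -1)))/(-501 + 47646) = (30765 - 26*(4 - 26))/(-501 + 47646) = (30765 - 26*(-22))/47145 = (30765 + 572)*(1/47145) = 31337*(1/47145) = 31337/47145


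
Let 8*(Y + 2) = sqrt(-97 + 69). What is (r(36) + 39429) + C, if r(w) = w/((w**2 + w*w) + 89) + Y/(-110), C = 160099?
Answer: 29421405901/147455 - I*sqrt(7)/440 ≈ 1.9953e+5 - 0.0060131*I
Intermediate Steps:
Y = -2 + I*sqrt(7)/4 (Y = -2 + sqrt(-97 + 69)/8 = -2 + sqrt(-28)/8 = -2 + (2*I*sqrt(7))/8 = -2 + I*sqrt(7)/4 ≈ -2.0 + 0.66144*I)
r(w) = 1/55 + w/(89 + 2*w**2) - I*sqrt(7)/440 (r(w) = w/((w**2 + w*w) + 89) + (-2 + I*sqrt(7)/4)/(-110) = w/((w**2 + w**2) + 89) + (-2 + I*sqrt(7)/4)*(-1/110) = w/(2*w**2 + 89) + (1/55 - I*sqrt(7)/440) = w/(89 + 2*w**2) + (1/55 - I*sqrt(7)/440) = 1/55 + w/(89 + 2*w**2) - I*sqrt(7)/440)
(r(36) + 39429) + C = ((712 + 440*36 - 89*I*sqrt(7) + 2*36**2*(8 - I*sqrt(7)))/(440*(89 + 2*36**2)) + 39429) + 160099 = ((712 + 15840 - 89*I*sqrt(7) + 2*1296*(8 - I*sqrt(7)))/(440*(89 + 2*1296)) + 39429) + 160099 = ((712 + 15840 - 89*I*sqrt(7) + (20736 - 2592*I*sqrt(7)))/(440*(89 + 2592)) + 39429) + 160099 = ((1/440)*(37288 - 2681*I*sqrt(7))/2681 + 39429) + 160099 = ((1/440)*(1/2681)*(37288 - 2681*I*sqrt(7)) + 39429) + 160099 = ((4661/147455 - I*sqrt(7)/440) + 39429) + 160099 = (5814007856/147455 - I*sqrt(7)/440) + 160099 = 29421405901/147455 - I*sqrt(7)/440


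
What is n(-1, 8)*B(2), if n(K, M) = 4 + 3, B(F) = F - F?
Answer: 0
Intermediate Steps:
B(F) = 0
n(K, M) = 7
n(-1, 8)*B(2) = 7*0 = 0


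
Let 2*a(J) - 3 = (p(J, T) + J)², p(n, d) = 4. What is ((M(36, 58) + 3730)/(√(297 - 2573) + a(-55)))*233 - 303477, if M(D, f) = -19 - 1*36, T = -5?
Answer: 3*(-202318*√569 + 131423593*I)/(2*(√569 - 651*I)) ≈ -3.0282e+5 - 24.065*I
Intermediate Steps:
a(J) = 3/2 + (4 + J)²/2
M(D, f) = -55 (M(D, f) = -19 - 36 = -55)
((M(36, 58) + 3730)/(√(297 - 2573) + a(-55)))*233 - 303477 = ((-55 + 3730)/(√(297 - 2573) + (3/2 + (4 - 55)²/2)))*233 - 303477 = (3675/(√(-2276) + (3/2 + (½)*(-51)²)))*233 - 303477 = (3675/(2*I*√569 + (3/2 + (½)*2601)))*233 - 303477 = (3675/(2*I*√569 + (3/2 + 2601/2)))*233 - 303477 = (3675/(2*I*√569 + 1302))*233 - 303477 = (3675/(1302 + 2*I*√569))*233 - 303477 = 856275/(1302 + 2*I*√569) - 303477 = -303477 + 856275/(1302 + 2*I*√569)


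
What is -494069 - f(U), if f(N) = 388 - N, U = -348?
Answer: -494805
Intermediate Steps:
-494069 - f(U) = -494069 - (388 - 1*(-348)) = -494069 - (388 + 348) = -494069 - 1*736 = -494069 - 736 = -494805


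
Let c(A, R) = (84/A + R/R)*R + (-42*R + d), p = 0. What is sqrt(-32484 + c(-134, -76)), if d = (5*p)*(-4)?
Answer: 4*I*sqrt(8226193)/67 ≈ 171.23*I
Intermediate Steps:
d = 0 (d = (5*0)*(-4) = 0*(-4) = 0)
c(A, R) = -42*R + R*(1 + 84/A) (c(A, R) = (84/A + R/R)*R + (-42*R + 0) = (84/A + 1)*R - 42*R = (1 + 84/A)*R - 42*R = R*(1 + 84/A) - 42*R = -42*R + R*(1 + 84/A))
sqrt(-32484 + c(-134, -76)) = sqrt(-32484 - 76*(84 - 41*(-134))/(-134)) = sqrt(-32484 - 76*(-1/134)*(84 + 5494)) = sqrt(-32484 - 76*(-1/134)*5578) = sqrt(-32484 + 211964/67) = sqrt(-1964464/67) = 4*I*sqrt(8226193)/67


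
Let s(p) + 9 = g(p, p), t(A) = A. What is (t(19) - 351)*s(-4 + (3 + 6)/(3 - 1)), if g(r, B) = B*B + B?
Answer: 2739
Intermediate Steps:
g(r, B) = B + B² (g(r, B) = B² + B = B + B²)
s(p) = -9 + p*(1 + p)
(t(19) - 351)*s(-4 + (3 + 6)/(3 - 1)) = (19 - 351)*(-9 + (-4 + (3 + 6)/(3 - 1))*(1 + (-4 + (3 + 6)/(3 - 1)))) = -332*(-9 + (-4 + 9/2)*(1 + (-4 + 9/2))) = -332*(-9 + (1 + ½)/2) = -332*(-9 + (½)*(3/2)) = -332*(-9 + ¾) = -332*(-33/4) = 2739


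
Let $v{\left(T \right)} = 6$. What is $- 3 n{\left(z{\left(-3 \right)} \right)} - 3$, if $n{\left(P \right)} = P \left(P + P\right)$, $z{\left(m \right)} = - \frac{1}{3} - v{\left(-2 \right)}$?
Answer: $- \frac{731}{3} \approx -243.67$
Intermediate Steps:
$z{\left(m \right)} = - \frac{19}{3}$ ($z{\left(m \right)} = - \frac{1}{3} - 6 = - \frac{19}{3}$)
$n{\left(P \right)} = 2 P^{2}$ ($n{\left(P \right)} = P 2 P = 2 P^{2}$)
$- 3 n{\left(z{\left(-3 \right)} \right)} - 3 = - 3 \cdot 2 \left(- \frac{19}{3}\right)^{2} - 3 = - 3 \cdot 2 \cdot \frac{361}{9} - 3 = \left(-3\right) \frac{722}{9} - 3 = - \frac{722}{3} - 3 = - \frac{731}{3}$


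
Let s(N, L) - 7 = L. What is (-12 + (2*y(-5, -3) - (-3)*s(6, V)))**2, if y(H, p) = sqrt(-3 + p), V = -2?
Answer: -15 + 12*I*sqrt(6) ≈ -15.0 + 29.394*I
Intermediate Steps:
s(N, L) = 7 + L
(-12 + (2*y(-5, -3) - (-3)*s(6, V)))**2 = (-12 + (2*sqrt(-3 - 3) - (-3)*(7 - 2)))**2 = (-12 + (2*sqrt(-6) - (-3)*5))**2 = (-12 + (2*(I*sqrt(6)) - 1*(-15)))**2 = (-12 + (2*I*sqrt(6) + 15))**2 = (-12 + (15 + 2*I*sqrt(6)))**2 = (3 + 2*I*sqrt(6))**2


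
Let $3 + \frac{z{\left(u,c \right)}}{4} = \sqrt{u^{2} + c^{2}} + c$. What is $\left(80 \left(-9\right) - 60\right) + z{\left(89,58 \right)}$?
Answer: $-560 + 4 \sqrt{11285} \approx -135.08$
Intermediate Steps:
$z{\left(u,c \right)} = -12 + 4 c + 4 \sqrt{c^{2} + u^{2}}$ ($z{\left(u,c \right)} = -12 + 4 \left(\sqrt{u^{2} + c^{2}} + c\right) = -12 + 4 \left(\sqrt{c^{2} + u^{2}} + c\right) = -12 + 4 \left(c + \sqrt{c^{2} + u^{2}}\right) = -12 + \left(4 c + 4 \sqrt{c^{2} + u^{2}}\right) = -12 + 4 c + 4 \sqrt{c^{2} + u^{2}}$)
$\left(80 \left(-9\right) - 60\right) + z{\left(89,58 \right)} = \left(80 \left(-9\right) - 60\right) + \left(-12 + 4 \cdot 58 + 4 \sqrt{58^{2} + 89^{2}}\right) = \left(-720 - 60\right) + \left(-12 + 232 + 4 \sqrt{3364 + 7921}\right) = -780 + \left(-12 + 232 + 4 \sqrt{11285}\right) = -780 + \left(220 + 4 \sqrt{11285}\right) = -560 + 4 \sqrt{11285}$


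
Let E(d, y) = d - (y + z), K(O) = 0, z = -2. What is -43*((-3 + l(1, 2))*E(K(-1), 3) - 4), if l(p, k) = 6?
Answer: 301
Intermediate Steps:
E(d, y) = 2 + d - y (E(d, y) = d - (y - 2) = d - (-2 + y) = d + (2 - y) = 2 + d - y)
-43*((-3 + l(1, 2))*E(K(-1), 3) - 4) = -43*((-3 + 6)*(2 + 0 - 1*3) - 4) = -43*(3*(2 + 0 - 3) - 4) = -43*(3*(-1) - 4) = -43*(-3 - 4) = -43*(-7) = 301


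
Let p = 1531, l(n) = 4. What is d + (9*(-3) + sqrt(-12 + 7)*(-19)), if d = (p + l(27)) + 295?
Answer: 1803 - 19*I*sqrt(5) ≈ 1803.0 - 42.485*I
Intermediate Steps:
d = 1830 (d = (1531 + 4) + 295 = 1535 + 295 = 1830)
d + (9*(-3) + sqrt(-12 + 7)*(-19)) = 1830 + (9*(-3) + sqrt(-12 + 7)*(-19)) = 1830 + (-27 + sqrt(-5)*(-19)) = 1830 + (-27 + (I*sqrt(5))*(-19)) = 1830 + (-27 - 19*I*sqrt(5)) = 1803 - 19*I*sqrt(5)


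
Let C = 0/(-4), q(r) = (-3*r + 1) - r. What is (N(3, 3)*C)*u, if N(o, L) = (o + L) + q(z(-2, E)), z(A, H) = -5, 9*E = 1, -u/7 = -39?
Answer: 0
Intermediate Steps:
u = 273 (u = -7*(-39) = 273)
E = ⅑ (E = (⅑)*1 = ⅑ ≈ 0.11111)
q(r) = 1 - 4*r (q(r) = (1 - 3*r) - r = 1 - 4*r)
C = 0 (C = 0*(-¼) = 0)
N(o, L) = 21 + L + o (N(o, L) = (o + L) + (1 - 4*(-5)) = (L + o) + (1 + 20) = (L + o) + 21 = 21 + L + o)
(N(3, 3)*C)*u = ((21 + 3 + 3)*0)*273 = (27*0)*273 = 0*273 = 0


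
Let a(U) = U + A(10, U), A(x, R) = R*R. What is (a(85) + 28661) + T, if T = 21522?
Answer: 57493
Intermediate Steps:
A(x, R) = R²
a(U) = U + U²
(a(85) + 28661) + T = (85*(1 + 85) + 28661) + 21522 = (85*86 + 28661) + 21522 = (7310 + 28661) + 21522 = 35971 + 21522 = 57493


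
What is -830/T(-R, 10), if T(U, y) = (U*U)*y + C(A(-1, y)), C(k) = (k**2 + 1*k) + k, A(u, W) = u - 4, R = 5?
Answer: -166/53 ≈ -3.1321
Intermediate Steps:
A(u, W) = -4 + u
C(k) = k**2 + 2*k (C(k) = (k**2 + k) + k = (k + k**2) + k = k**2 + 2*k)
T(U, y) = 15 + y*U**2 (T(U, y) = (U*U)*y + (-4 - 1)*(2 + (-4 - 1)) = U**2*y - 5*(2 - 5) = y*U**2 - 5*(-3) = y*U**2 + 15 = 15 + y*U**2)
-830/T(-R, 10) = -830/(15 + 10*(-1*5)**2) = -830/(15 + 10*(-5)**2) = -830/(15 + 10*25) = -830/(15 + 250) = -830/265 = -830*1/265 = -166/53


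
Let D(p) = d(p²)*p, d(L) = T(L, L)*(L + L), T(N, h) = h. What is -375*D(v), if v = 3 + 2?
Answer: -2343750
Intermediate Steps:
d(L) = 2*L² (d(L) = L*(L + L) = L*(2*L) = 2*L²)
v = 5
D(p) = 2*p⁵ (D(p) = (2*(p²)²)*p = (2*p⁴)*p = 2*p⁵)
-375*D(v) = -750*5⁵ = -750*3125 = -375*6250 = -2343750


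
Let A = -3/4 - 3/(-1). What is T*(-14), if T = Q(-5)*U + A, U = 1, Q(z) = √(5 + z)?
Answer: -63/2 ≈ -31.500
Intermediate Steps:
A = 9/4 (A = -3*¼ - 3*(-1) = -¾ + 3 = 9/4 ≈ 2.2500)
T = 9/4 (T = √(5 - 5)*1 + 9/4 = √0*1 + 9/4 = 0*1 + 9/4 = 0 + 9/4 = 9/4 ≈ 2.2500)
T*(-14) = (9/4)*(-14) = -63/2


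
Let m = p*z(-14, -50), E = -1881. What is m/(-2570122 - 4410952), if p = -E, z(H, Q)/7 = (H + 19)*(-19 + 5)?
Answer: 460845/3490537 ≈ 0.13203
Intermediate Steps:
z(H, Q) = -1862 - 98*H (z(H, Q) = 7*((H + 19)*(-19 + 5)) = 7*((19 + H)*(-14)) = 7*(-266 - 14*H) = -1862 - 98*H)
p = 1881 (p = -1*(-1881) = 1881)
m = -921690 (m = 1881*(-1862 - 98*(-14)) = 1881*(-1862 + 1372) = 1881*(-490) = -921690)
m/(-2570122 - 4410952) = -921690/(-2570122 - 4410952) = -921690/(-6981074) = -921690*(-1/6981074) = 460845/3490537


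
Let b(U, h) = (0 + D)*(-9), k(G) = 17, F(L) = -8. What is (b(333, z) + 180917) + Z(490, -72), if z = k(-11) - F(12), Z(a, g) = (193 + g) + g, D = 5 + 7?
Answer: 180858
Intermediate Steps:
D = 12
Z(a, g) = 193 + 2*g
z = 25 (z = 17 - 1*(-8) = 17 + 8 = 25)
b(U, h) = -108 (b(U, h) = (0 + 12)*(-9) = 12*(-9) = -108)
(b(333, z) + 180917) + Z(490, -72) = (-108 + 180917) + (193 + 2*(-72)) = 180809 + (193 - 144) = 180809 + 49 = 180858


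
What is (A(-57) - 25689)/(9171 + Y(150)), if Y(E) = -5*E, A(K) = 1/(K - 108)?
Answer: -4238686/1389465 ≈ -3.0506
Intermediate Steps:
A(K) = 1/(-108 + K)
(A(-57) - 25689)/(9171 + Y(150)) = (1/(-108 - 57) - 25689)/(9171 - 5*150) = (1/(-165) - 25689)/(9171 - 750) = (-1/165 - 25689)/8421 = -4238686/165*1/8421 = -4238686/1389465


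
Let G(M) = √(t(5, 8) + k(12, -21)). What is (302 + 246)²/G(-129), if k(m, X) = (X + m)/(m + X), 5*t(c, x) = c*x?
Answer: 300304/3 ≈ 1.0010e+5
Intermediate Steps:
t(c, x) = c*x/5 (t(c, x) = (c*x)/5 = c*x/5)
k(m, X) = 1 (k(m, X) = (X + m)/(X + m) = 1)
G(M) = 3 (G(M) = √((⅕)*5*8 + 1) = √(8 + 1) = √9 = 3)
(302 + 246)²/G(-129) = (302 + 246)²/3 = 548²*(⅓) = 300304*(⅓) = 300304/3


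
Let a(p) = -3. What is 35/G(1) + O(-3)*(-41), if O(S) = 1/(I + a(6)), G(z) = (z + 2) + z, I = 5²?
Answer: 303/44 ≈ 6.8864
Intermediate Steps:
I = 25
G(z) = 2 + 2*z (G(z) = (2 + z) + z = 2 + 2*z)
O(S) = 1/22 (O(S) = 1/(25 - 3) = 1/22)
35/G(1) + O(-3)*(-41) = 35/(2 + 2*1) + (1/22)*(-41) = 35/(2 + 2) - 41/22 = 35/4 - 41/22 = 303/44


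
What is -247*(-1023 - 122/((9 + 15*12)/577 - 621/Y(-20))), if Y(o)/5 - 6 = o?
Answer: 95099979767/371547 ≈ 2.5596e+5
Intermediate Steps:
Y(o) = 30 + 5*o
-247*(-1023 - 122/((9 + 15*12)/577 - 621/Y(-20))) = -247*(-1023 - 122/((9 + 15*12)/577 - 621/(30 + 5*(-20)))) = -247*(-1023 - 122/((9 + 180)*(1/577) - 621/(30 - 100))) = -247*(-1023 - 122/(189*(1/577) - 621/(-70))) = -247*(-1023 - 122/(189/577 - 621*(-1/70))) = -247*(-1023 - 122/(189/577 + 621/70)) = -247*(-1023 - 122/371547/40390) = -247*(-1023 - 122*40390/371547) = -247*(-1023 - 4927580/371547) = -247*(-385020161/371547) = 95099979767/371547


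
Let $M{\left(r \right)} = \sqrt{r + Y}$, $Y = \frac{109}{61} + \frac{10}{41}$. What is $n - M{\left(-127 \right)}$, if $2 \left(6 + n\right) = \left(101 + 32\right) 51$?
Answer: $\frac{6771}{2} - \frac{2 i \sqrt{195420637}}{2501} \approx 3385.5 - 11.179 i$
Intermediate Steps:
$n = \frac{6771}{2}$ ($n = -6 + \frac{\left(101 + 32\right) 51}{2} = -6 + \frac{133 \cdot 51}{2} = -6 + \frac{1}{2} \cdot 6783 = -6 + \frac{6783}{2} = \frac{6771}{2} \approx 3385.5$)
$Y = \frac{5079}{2501}$ ($Y = 109 \cdot \frac{1}{61} + 10 \cdot \frac{1}{41} = \frac{109}{61} + \frac{10}{41} = \frac{5079}{2501} \approx 2.0308$)
$M{\left(r \right)} = \sqrt{\frac{5079}{2501} + r}$ ($M{\left(r \right)} = \sqrt{r + \frac{5079}{2501}} = \sqrt{\frac{5079}{2501} + r}$)
$n - M{\left(-127 \right)} = \frac{6771}{2} - \frac{\sqrt{12702579 + 6255001 \left(-127\right)}}{2501} = \frac{6771}{2} - \frac{\sqrt{12702579 - 794385127}}{2501} = \frac{6771}{2} - \frac{\sqrt{-781682548}}{2501} = \frac{6771}{2} - \frac{2 i \sqrt{195420637}}{2501}$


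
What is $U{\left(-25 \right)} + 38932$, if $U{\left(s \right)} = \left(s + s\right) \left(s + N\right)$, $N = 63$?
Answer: $37032$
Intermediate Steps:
$U{\left(s \right)} = 2 s \left(63 + s\right)$ ($U{\left(s \right)} = \left(s + s\right) \left(s + 63\right) = 2 s \left(63 + s\right)$)
$U{\left(-25 \right)} + 38932 = 2 \left(-25\right) \left(63 - 25\right) + 38932 = 2 \left(-25\right) 38 + 38932 = -1900 + 38932 = 37032$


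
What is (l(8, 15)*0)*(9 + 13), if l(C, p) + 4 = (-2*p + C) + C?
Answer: 0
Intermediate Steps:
l(C, p) = -4 - 2*p + 2*C (l(C, p) = -4 + ((-2*p + C) + C) = -4 + ((C - 2*p) + C) = -4 + (-2*p + 2*C) = -4 - 2*p + 2*C)
(l(8, 15)*0)*(9 + 13) = ((-4 - 2*15 + 2*8)*0)*(9 + 13) = ((-4 - 30 + 16)*0)*22 = -18*0*22 = 0*22 = 0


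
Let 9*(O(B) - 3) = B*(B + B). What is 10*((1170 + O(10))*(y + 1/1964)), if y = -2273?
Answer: -26678381915/982 ≈ -2.7167e+7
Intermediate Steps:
O(B) = 3 + 2*B²/9 (O(B) = 3 + (B*(B + B))/9 = 3 + (B*(2*B))/9 = 3 + (2*B²)/9 = 3 + 2*B²/9)
10*((1170 + O(10))*(y + 1/1964)) = 10*((1170 + (3 + (2/9)*10²))*(-2273 + 1/1964)) = 10*((1170 + (3 + (2/9)*100))*(-2273 + 1/1964)) = 10*((1170 + (3 + 200/9))*(-4464171/1964)) = 10*((1170 + 227/9)*(-4464171/1964)) = 10*((10757/9)*(-4464171/1964)) = 10*(-5335676383/1964) = -26678381915/982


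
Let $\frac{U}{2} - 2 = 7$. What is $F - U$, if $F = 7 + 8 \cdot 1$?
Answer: $-3$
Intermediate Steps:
$U = 18$ ($U = 4 + 2 \cdot 7 = 4 + 14 = 18$)
$F = 15$ ($F = 7 + 8 = 15$)
$F - U = 15 - 18 = -3$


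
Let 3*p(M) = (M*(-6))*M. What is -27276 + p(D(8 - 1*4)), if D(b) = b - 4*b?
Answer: -27564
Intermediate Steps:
D(b) = -3*b
p(M) = -2*M**2 (p(M) = ((M*(-6))*M)/3 = ((-6*M)*M)/3 = (-6*M**2)/3 = -2*M**2)
-27276 + p(D(8 - 1*4)) = -27276 - 2*9*(8 - 1*4)**2 = -27276 - 2*9*(8 - 4)**2 = -27276 - 2*(-3*4)**2 = -27276 - 2*(-12)**2 = -27276 - 2*144 = -27276 - 288 = -27564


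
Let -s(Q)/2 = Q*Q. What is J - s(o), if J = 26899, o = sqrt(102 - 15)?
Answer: 27073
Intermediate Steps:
o = sqrt(87) ≈ 9.3274
s(Q) = -2*Q**2 (s(Q) = -2*Q*Q = -2*Q**2)
J - s(o) = 26899 - (-2)*(sqrt(87))**2 = 26899 - (-2)*87 = 26899 - 1*(-174) = 26899 + 174 = 27073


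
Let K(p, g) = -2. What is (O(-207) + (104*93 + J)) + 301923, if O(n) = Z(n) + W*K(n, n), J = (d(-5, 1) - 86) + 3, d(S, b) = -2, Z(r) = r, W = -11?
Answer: 311325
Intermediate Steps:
J = -85 (J = (-2 - 86) + 3 = -88 + 3 = -85)
O(n) = 22 + n (O(n) = n - 11*(-2) = n + 22 = 22 + n)
(O(-207) + (104*93 + J)) + 301923 = ((22 - 207) + (104*93 - 85)) + 301923 = (-185 + (9672 - 85)) + 301923 = (-185 + 9587) + 301923 = 9402 + 301923 = 311325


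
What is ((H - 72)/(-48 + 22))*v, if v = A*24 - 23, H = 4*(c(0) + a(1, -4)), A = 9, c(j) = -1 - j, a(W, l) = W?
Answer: 6948/13 ≈ 534.46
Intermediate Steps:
H = 0 (H = 4*((-1 - 1*0) + 1) = 4*((-1 + 0) + 1) = 4*(-1 + 1) = 4*0 = 0)
v = 193 (v = 9*24 - 23 = 216 - 23 = 193)
((H - 72)/(-48 + 22))*v = ((0 - 72)/(-48 + 22))*193 = -72/(-26)*193 = -72*(-1/26)*193 = (36/13)*193 = 6948/13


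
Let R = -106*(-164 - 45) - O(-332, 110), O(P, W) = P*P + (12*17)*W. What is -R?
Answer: 110510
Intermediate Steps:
O(P, W) = P² + 204*W
R = -110510 (R = -106*(-164 - 45) - ((-332)² + 204*110) = -106*(-209) - (110224 + 22440) = 22154 - 1*132664 = 22154 - 132664 = -110510)
-R = -1*(-110510) = 110510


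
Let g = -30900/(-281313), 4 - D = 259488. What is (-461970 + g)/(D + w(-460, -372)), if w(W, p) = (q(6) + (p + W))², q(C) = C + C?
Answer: -21659689285/19359773118 ≈ -1.1188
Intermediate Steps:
D = -259484 (D = 4 - 1*259488 = 4 - 259488 = -259484)
q(C) = 2*C
w(W, p) = (12 + W + p)² (w(W, p) = (2*6 + (p + W))² = (12 + (W + p))² = (12 + W + p)²)
g = 10300/93771 (g = -30900*(-1/281313) = 10300/93771 ≈ 0.10984)
(-461970 + g)/(D + w(-460, -372)) = (-461970 + 10300/93771)/(-259484 + (12 - 460 - 372)²) = -43319378570/(93771*(-259484 + (-820)²)) = -43319378570/(93771*(-259484 + 672400)) = -43319378570/93771/412916 = -43319378570/93771*1/412916 = -21659689285/19359773118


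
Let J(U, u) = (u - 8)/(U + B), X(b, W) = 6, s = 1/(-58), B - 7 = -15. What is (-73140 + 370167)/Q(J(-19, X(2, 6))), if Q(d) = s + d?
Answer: 465144282/89 ≈ 5.2263e+6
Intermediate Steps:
B = -8 (B = 7 - 15 = -8)
s = -1/58 ≈ -0.017241
J(U, u) = (-8 + u)/(-8 + U) (J(U, u) = (u - 8)/(U - 8) = (-8 + u)/(-8 + U))
Q(d) = -1/58 + d
(-73140 + 370167)/Q(J(-19, X(2, 6))) = (-73140 + 370167)/(-1/58 + (-8 + 6)/(-8 - 19)) = 297027/(-1/58 - 2/(-27)) = 297027/(-1/58 - 1/27*(-2)) = 297027/(-1/58 + 2/27) = 297027/(89/1566) = 297027*(1566/89) = 465144282/89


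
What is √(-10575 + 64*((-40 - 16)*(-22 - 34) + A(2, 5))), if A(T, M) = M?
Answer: 3*√21161 ≈ 436.40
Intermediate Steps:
√(-10575 + 64*((-40 - 16)*(-22 - 34) + A(2, 5))) = √(-10575 + 64*((-40 - 16)*(-22 - 34) + 5)) = √(-10575 + 64*(-56*(-56) + 5)) = √(-10575 + 64*(3136 + 5)) = √(-10575 + 64*3141) = √(-10575 + 201024) = √190449 = 3*√21161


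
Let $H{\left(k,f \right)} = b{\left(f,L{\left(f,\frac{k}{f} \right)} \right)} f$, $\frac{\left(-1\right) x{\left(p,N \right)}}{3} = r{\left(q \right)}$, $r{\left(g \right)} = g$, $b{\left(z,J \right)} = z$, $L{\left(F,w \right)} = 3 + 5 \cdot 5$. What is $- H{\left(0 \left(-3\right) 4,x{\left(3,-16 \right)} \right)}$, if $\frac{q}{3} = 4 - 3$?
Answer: $-81$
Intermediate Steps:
$L{\left(F,w \right)} = 28$ ($L{\left(F,w \right)} = 3 + 25 = 28$)
$q = 3$ ($q = 3 \left(4 - 3\right) = 3 \cdot 1 = 3$)
$x{\left(p,N \right)} = -9$ ($x{\left(p,N \right)} = \left(-3\right) 3 = -9$)
$H{\left(k,f \right)} = f^{2}$ ($H{\left(k,f \right)} = f f = f^{2}$)
$- H{\left(0 \left(-3\right) 4,x{\left(3,-16 \right)} \right)} = - \left(-9\right)^{2} = \left(-1\right) 81 = -81$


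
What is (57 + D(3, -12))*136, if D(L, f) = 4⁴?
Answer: 42568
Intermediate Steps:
D(L, f) = 256
(57 + D(3, -12))*136 = (57 + 256)*136 = 313*136 = 42568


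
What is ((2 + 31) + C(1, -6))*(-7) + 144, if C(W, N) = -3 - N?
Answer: -108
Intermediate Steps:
((2 + 31) + C(1, -6))*(-7) + 144 = ((2 + 31) + (-3 - 1*(-6)))*(-7) + 144 = (33 + (-3 + 6))*(-7) + 144 = (33 + 3)*(-7) + 144 = 36*(-7) + 144 = -252 + 144 = -108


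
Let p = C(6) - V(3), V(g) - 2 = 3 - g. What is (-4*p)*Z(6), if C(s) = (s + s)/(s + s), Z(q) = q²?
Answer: 144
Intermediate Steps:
C(s) = 1 (C(s) = (2*s)/((2*s)) = (2*s)*(1/(2*s)) = 1)
V(g) = 5 - g (V(g) = 2 + (3 - g) = 5 - g)
p = -1 (p = 1 - (5 - 1*3) = 1 - (5 - 3) = 1 - 1*2 = 1 - 2 = -1)
(-4*p)*Z(6) = -4*(-1)*6² = 4*36 = 144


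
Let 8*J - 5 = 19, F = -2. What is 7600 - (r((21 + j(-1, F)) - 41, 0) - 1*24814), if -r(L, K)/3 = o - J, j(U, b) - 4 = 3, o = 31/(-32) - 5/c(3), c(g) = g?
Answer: 1036707/32 ≈ 32397.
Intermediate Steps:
J = 3 (J = 5/8 + (⅛)*19 = 5/8 + 19/8 = 3)
o = -253/96 (o = 31/(-32) - 5/3 = 31*(-1/32) - 5*⅓ = -31/32 - 5/3 = -253/96 ≈ -2.6354)
j(U, b) = 7 (j(U, b) = 4 + 3 = 7)
r(L, K) = 541/32 (r(L, K) = -3*(-253/96 - 1*3) = -3*(-253/96 - 3) = -3*(-541/96) = 541/32)
7600 - (r((21 + j(-1, F)) - 41, 0) - 1*24814) = 7600 - (541/32 - 1*24814) = 7600 - (541/32 - 24814) = 7600 - 1*(-793507/32) = 7600 + 793507/32 = 1036707/32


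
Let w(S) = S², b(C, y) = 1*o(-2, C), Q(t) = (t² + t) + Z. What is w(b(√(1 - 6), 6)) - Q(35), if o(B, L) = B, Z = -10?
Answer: -1246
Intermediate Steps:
Q(t) = -10 + t + t² (Q(t) = (t² + t) - 10 = (t + t²) - 10 = -10 + t + t²)
b(C, y) = -2 (b(C, y) = 1*(-2) = -2)
w(b(√(1 - 6), 6)) - Q(35) = (-2)² - (-10 + 35 + 35²) = 4 - (-10 + 35 + 1225) = 4 - 1*1250 = 4 - 1250 = -1246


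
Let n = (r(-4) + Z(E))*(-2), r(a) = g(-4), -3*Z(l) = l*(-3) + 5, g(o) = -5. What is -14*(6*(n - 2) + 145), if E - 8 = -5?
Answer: -2478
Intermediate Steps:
E = 3 (E = 8 - 5 = 3)
Z(l) = -5/3 + l (Z(l) = -(l*(-3) + 5)/3 = -(-3*l + 5)/3 = -(5 - 3*l)/3 = -5/3 + l)
r(a) = -5
n = 22/3 (n = (-5 + (-5/3 + 3))*(-2) = (-5 + 4/3)*(-2) = -11/3*(-2) = 22/3 ≈ 7.3333)
-14*(6*(n - 2) + 145) = -14*(6*(22/3 - 2) + 145) = -14*(6*(16/3) + 145) = -14*(32 + 145) = -14*177 = -2478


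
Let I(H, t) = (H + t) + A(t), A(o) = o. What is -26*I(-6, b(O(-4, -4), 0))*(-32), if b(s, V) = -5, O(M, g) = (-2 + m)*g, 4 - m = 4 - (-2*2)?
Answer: -13312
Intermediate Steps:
m = -4 (m = 4 - (4 - (-2*2)) = 4 - (4 - (-4)) = 4 - (4 - 1*(-4)) = 4 - (4 + 4) = 4 - 1*8 = 4 - 8 = -4)
O(M, g) = -6*g (O(M, g) = (-2 - 4)*g = -6*g)
I(H, t) = H + 2*t (I(H, t) = (H + t) + t = H + 2*t)
-26*I(-6, b(O(-4, -4), 0))*(-32) = -26*(-6 + 2*(-5))*(-32) = -26*(-6 - 10)*(-32) = -26*(-16)*(-32) = 416*(-32) = -13312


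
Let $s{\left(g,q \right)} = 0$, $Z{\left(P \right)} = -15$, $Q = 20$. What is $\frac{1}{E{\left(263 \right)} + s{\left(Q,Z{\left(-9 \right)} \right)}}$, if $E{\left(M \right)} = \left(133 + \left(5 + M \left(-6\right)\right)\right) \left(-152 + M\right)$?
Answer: $- \frac{1}{159840} \approx -6.2563 \cdot 10^{-6}$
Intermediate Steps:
$E{\left(M \right)} = \left(-152 + M\right) \left(138 - 6 M\right)$ ($E{\left(M \right)} = \left(133 - \left(-5 + 6 M\right)\right) \left(-152 + M\right) = \left(138 - 6 M\right) \left(-152 + M\right) = \left(-152 + M\right) \left(138 - 6 M\right)$)
$\frac{1}{E{\left(263 \right)} + s{\left(Q,Z{\left(-9 \right)} \right)}} = \frac{1}{\left(-20976 - 6 \cdot 263^{2} + 1050 \cdot 263\right) + 0} = \frac{1}{\left(-20976 - 415014 + 276150\right) + 0} = \frac{1}{-159840 + 0} = \frac{1}{-159840} = - \frac{1}{159840}$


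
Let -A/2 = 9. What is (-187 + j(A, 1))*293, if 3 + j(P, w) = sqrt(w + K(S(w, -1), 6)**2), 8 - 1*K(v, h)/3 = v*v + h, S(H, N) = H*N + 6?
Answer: -55670 + 293*sqrt(4762) ≈ -35451.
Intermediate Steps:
A = -18 (A = -2*9 = -18)
S(H, N) = 6 + H*N
K(v, h) = 24 - 3*h - 3*v**2 (K(v, h) = 24 - 3*(v*v + h) = 24 - 3*(v**2 + h) = 24 - 3*(h + v**2) = 24 + (-3*h - 3*v**2) = 24 - 3*h - 3*v**2)
j(P, w) = -3 + sqrt(w + (6 - 3*(6 - w)**2)**2) (j(P, w) = -3 + sqrt(w + (24 - 3*6 - 3*(6 + w*(-1))**2)**2) = -3 + sqrt(w + (24 - 18 - 3*(6 - w)**2)**2) = -3 + sqrt(w + (6 - 3*(6 - w)**2)**2))
(-187 + j(A, 1))*293 = (-187 + (-3 + sqrt(1 + 9*(-2 + (6 - 1*1)**2)**2)))*293 = (-187 + (-3 + sqrt(1 + 9*(-2 + (6 - 1)**2)**2)))*293 = (-187 + (-3 + sqrt(1 + 9*(-2 + 5**2)**2)))*293 = (-187 + (-3 + sqrt(1 + 9*(-2 + 25)**2)))*293 = (-187 + (-3 + sqrt(1 + 9*23**2)))*293 = (-187 + (-3 + sqrt(1 + 9*529)))*293 = (-187 + (-3 + sqrt(1 + 4761)))*293 = (-187 + (-3 + sqrt(4762)))*293 = (-190 + sqrt(4762))*293 = -55670 + 293*sqrt(4762)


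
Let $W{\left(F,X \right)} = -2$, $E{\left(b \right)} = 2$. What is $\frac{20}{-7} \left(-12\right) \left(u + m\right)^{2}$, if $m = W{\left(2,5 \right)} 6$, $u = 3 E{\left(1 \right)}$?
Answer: $\frac{8640}{7} \approx 1234.3$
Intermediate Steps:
$u = 6$ ($u = 3 \cdot 2 = 6$)
$m = -12$ ($m = \left(-2\right) 6 = -12$)
$\frac{20}{-7} \left(-12\right) \left(u + m\right)^{2} = \frac{20}{-7} \left(-12\right) \left(6 - 12\right)^{2} = 20 \left(- \frac{1}{7}\right) \left(-12\right) \left(-6\right)^{2} = \left(- \frac{20}{7}\right) \left(-12\right) 36 = \frac{240}{7} \cdot 36 = \frac{8640}{7}$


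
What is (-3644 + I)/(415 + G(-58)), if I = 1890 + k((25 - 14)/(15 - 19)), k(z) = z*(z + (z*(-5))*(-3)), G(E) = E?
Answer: -1633/357 ≈ -4.5742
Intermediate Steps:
k(z) = 16*z² (k(z) = z*(z - 5*z*(-3)) = z*(z + 15*z) = z*(16*z) = 16*z²)
I = 2011 (I = 1890 + 16*((25 - 14)/(15 - 19))² = 1890 + 16*(11/(-4))² = 1890 + 16*(11*(-¼))² = 1890 + 16*(-11/4)² = 1890 + 16*(121/16) = 1890 + 121 = 2011)
(-3644 + I)/(415 + G(-58)) = (-3644 + 2011)/(415 - 58) = -1633/357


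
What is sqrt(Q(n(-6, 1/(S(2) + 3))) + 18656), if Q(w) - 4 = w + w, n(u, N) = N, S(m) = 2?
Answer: sqrt(466510)/5 ≈ 136.60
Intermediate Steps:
Q(w) = 4 + 2*w (Q(w) = 4 + (w + w) = 4 + 2*w)
sqrt(Q(n(-6, 1/(S(2) + 3))) + 18656) = sqrt((4 + 2/(2 + 3)) + 18656) = sqrt((4 + 2/5) + 18656) = sqrt(22/5 + 18656) = sqrt(93302/5) = sqrt(466510)/5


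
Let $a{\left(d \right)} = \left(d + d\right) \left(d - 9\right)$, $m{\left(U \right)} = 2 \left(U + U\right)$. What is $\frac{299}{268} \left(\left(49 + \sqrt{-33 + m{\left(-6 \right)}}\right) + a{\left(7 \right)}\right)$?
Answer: $\frac{6279}{268} + \frac{299 i \sqrt{57}}{268} \approx 23.429 + 8.4231 i$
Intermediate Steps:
$m{\left(U \right)} = 4 U$ ($m{\left(U \right)} = 2 \cdot 2 U = 4 U$)
$a{\left(d \right)} = 2 d \left(-9 + d\right)$
$\frac{299}{268} \left(\left(49 + \sqrt{-33 + m{\left(-6 \right)}}\right) + a{\left(7 \right)}\right) = \frac{299}{268} \left(\left(49 + \sqrt{-33 + 4 \left(-6\right)}\right) + 2 \cdot 7 \left(-9 + 7\right)\right) = 299 \cdot \frac{1}{268} \left(\left(49 + \sqrt{-33 - 24}\right) + 2 \cdot 7 \left(-2\right)\right) = \frac{299 \left(\left(49 + \sqrt{-57}\right) - 28\right)}{268} = \frac{299 \left(\left(49 + i \sqrt{57}\right) - 28\right)}{268} = \frac{299 \left(21 + i \sqrt{57}\right)}{268} = \frac{6279}{268} + \frac{299 i \sqrt{57}}{268}$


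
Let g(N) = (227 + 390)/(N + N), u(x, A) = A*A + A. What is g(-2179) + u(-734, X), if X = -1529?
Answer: 10181647079/4358 ≈ 2.3363e+6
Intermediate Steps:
u(x, A) = A + A² (u(x, A) = A² + A = A + A²)
g(N) = 617/(2*N) (g(N) = 617/((2*N)) = 617*(1/(2*N)) = 617/(2*N))
g(-2179) + u(-734, X) = (617/2)/(-2179) - 1529*(1 - 1529) = (617/2)*(-1/2179) - 1529*(-1528) = -617/4358 + 2336312 = 10181647079/4358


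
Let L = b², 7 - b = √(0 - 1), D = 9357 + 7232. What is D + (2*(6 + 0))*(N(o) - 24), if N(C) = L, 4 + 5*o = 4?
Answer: 16877 - 168*I ≈ 16877.0 - 168.0*I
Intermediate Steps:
o = 0 (o = -⅘ + (⅕)*4 = -⅘ + ⅘ = 0)
D = 16589
b = 7 - I (b = 7 - √(0 - 1) = 7 - √(-1) = 7 - I ≈ 7.0 - 1.0*I)
L = (7 - I)² ≈ 48.0 - 14.0*I
N(C) = (7 - I)²
D + (2*(6 + 0))*(N(o) - 24) = 16589 + (2*(6 + 0))*((7 - I)² - 24) = 16589 + (2*6)*(-24 + (7 - I)²) = 16589 + 12*(-24 + (7 - I)²) = 16589 + (-288 + 12*(7 - I)²) = 16301 + 12*(7 - I)²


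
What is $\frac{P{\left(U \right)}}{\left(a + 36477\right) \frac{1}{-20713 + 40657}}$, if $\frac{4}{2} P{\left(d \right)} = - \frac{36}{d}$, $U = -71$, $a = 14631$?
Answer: $\frac{29916}{302389} \approx 0.098932$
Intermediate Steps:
$P{\left(d \right)} = - \frac{18}{d}$ ($P{\left(d \right)} = \frac{\left(-36\right) \frac{1}{d}}{2} = - \frac{18}{d}$)
$\frac{P{\left(U \right)}}{\left(a + 36477\right) \frac{1}{-20713 + 40657}} = \frac{\left(-18\right) \frac{1}{-71}}{\left(14631 + 36477\right) \frac{1}{-20713 + 40657}} = \frac{\left(-18\right) \left(- \frac{1}{71}\right)}{51108 \cdot \frac{1}{19944}} = \frac{18}{71 \cdot 51108 \cdot \frac{1}{19944}} = \frac{18}{71 \cdot \frac{4259}{1662}} = \frac{18}{71} \cdot \frac{1662}{4259} = \frac{29916}{302389}$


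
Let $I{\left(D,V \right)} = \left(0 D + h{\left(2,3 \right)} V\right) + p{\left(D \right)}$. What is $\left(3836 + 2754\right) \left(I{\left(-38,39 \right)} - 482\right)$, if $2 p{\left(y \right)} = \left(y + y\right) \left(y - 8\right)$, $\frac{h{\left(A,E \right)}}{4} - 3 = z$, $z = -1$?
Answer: $10399020$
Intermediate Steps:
$h{\left(A,E \right)} = 8$ ($h{\left(A,E \right)} = 12 + 4 \left(-1\right) = 12 - 4 = 8$)
$p{\left(y \right)} = y \left(-8 + y\right)$ ($p{\left(y \right)} = \frac{\left(y + y\right) \left(y - 8\right)}{2} = \frac{2 y \left(-8 + y\right)}{2} = y \left(-8 + y\right)$)
$I{\left(D,V \right)} = 8 V + D \left(-8 + D\right)$ ($I{\left(D,V \right)} = \left(0 D + 8 V\right) + D \left(-8 + D\right) = \left(0 + 8 V\right) + D \left(-8 + D\right) = 8 V + D \left(-8 + D\right)$)
$\left(3836 + 2754\right) \left(I{\left(-38,39 \right)} - 482\right) = \left(3836 + 2754\right) \left(\left(8 \cdot 39 - 38 \left(-8 - 38\right)\right) - 482\right) = 6590 \left(\left(312 - -1748\right) - 482\right) = 6590 \left(\left(312 + 1748\right) - 482\right) = 6590 \left(2060 - 482\right) = 6590 \cdot 1578 = 10399020$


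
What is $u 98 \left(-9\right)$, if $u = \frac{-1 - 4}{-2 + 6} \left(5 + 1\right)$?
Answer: $6615$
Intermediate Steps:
$u = - \frac{15}{2}$ ($u = - \frac{5}{4} \cdot 6 = \left(-5\right) \frac{1}{4} \cdot 6 = \left(- \frac{5}{4}\right) 6 = - \frac{15}{2} \approx -7.5$)
$u 98 \left(-9\right) = \left(- \frac{15}{2}\right) 98 \left(-9\right) = \left(-735\right) \left(-9\right) = 6615$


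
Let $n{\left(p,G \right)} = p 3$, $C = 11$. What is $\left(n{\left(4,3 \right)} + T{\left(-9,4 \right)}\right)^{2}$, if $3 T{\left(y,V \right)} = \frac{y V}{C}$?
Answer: $\frac{14400}{121} \approx 119.01$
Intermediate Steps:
$n{\left(p,G \right)} = 3 p$
$T{\left(y,V \right)} = \frac{V y}{33}$ ($T{\left(y,V \right)} = \frac{y V \frac{1}{11}}{3} = \frac{V y \frac{1}{11}}{3} = \frac{\frac{1}{11} V y}{3} = \frac{V y}{33}$)
$\left(n{\left(4,3 \right)} + T{\left(-9,4 \right)}\right)^{2} = \left(3 \cdot 4 + \frac{1}{33} \cdot 4 \left(-9\right)\right)^{2} = \left(12 - \frac{12}{11}\right)^{2} = \left(\frac{120}{11}\right)^{2} = \frac{14400}{121}$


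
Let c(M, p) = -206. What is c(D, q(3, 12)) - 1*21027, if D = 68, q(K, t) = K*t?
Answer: -21233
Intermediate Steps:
c(D, q(3, 12)) - 1*21027 = -206 - 1*21027 = -206 - 21027 = -21233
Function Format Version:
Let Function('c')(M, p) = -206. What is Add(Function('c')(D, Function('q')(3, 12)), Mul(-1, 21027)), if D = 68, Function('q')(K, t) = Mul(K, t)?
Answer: -21233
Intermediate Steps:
Add(Function('c')(D, Function('q')(3, 12)), Mul(-1, 21027)) = Add(-206, Mul(-1, 21027)) = Add(-206, -21027) = -21233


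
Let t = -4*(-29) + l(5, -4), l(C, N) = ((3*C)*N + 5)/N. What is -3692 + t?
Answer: -14249/4 ≈ -3562.3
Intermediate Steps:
l(C, N) = (5 + 3*C*N)/N (l(C, N) = (3*C*N + 5)/N = (5 + 3*C*N)/N)
t = 519/4 (t = -4*(-29) + (3*5 + 5/(-4)) = 116 + (15 + 5*(-¼)) = 116 + (15 - 5/4) = 116 + 55/4 = 519/4 ≈ 129.75)
-3692 + t = -3692 + 519/4 = -14249/4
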